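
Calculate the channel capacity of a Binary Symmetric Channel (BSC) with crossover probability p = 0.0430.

For BSC with error probability p:
C = 1 - H(p) where H(p) is binary entropy
H(0.0430) = -0.0430 × log₂(0.0430) - 0.9570 × log₂(0.9570)
H(p) = 0.2559
C = 1 - 0.2559 = 0.7441 bits/use


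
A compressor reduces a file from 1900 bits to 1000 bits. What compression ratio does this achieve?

Compression ratio = Original / Compressed
= 1900 / 1000 = 1.90:1


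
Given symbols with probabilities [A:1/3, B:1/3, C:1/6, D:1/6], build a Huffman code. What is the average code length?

Huffman tree construction:
Combine smallest probabilities repeatedly
Resulting codes:
  A: 10 (length 2)
  B: 11 (length 2)
  C: 00 (length 2)
  D: 01 (length 2)
Average length = Σ p(s) × length(s) = 2.0000 bits


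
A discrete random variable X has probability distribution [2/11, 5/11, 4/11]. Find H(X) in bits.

H(X) = -Σ p(x) log₂ p(x)
  -2/11 × log₂(2/11) = 0.4472
  -5/11 × log₂(5/11) = 0.5170
  -4/11 × log₂(4/11) = 0.5307
H(X) = 1.4949 bits


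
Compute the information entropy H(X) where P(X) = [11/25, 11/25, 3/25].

H(X) = -Σ p(x) log₂ p(x)
  -11/25 × log₂(11/25) = 0.5211
  -11/25 × log₂(11/25) = 0.5211
  -3/25 × log₂(3/25) = 0.3671
H(X) = 1.4094 bits


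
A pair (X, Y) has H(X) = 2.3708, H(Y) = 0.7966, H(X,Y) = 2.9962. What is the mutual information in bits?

I(X;Y) = H(X) + H(Y) - H(X,Y)
I(X;Y) = 2.3708 + 0.7966 - 2.9962 = 0.1712 bits


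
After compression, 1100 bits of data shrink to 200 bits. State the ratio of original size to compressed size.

Compression ratio = Original / Compressed
= 1100 / 200 = 5.50:1


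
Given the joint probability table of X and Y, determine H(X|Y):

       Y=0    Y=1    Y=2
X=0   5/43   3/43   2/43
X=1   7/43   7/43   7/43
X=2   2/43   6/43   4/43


H(X|Y) = Σ_y p(y) H(X|Y=y)
  p(Y=0) = 14/43, H(X|Y=0) = 1.4316
  p(Y=1) = 16/43, H(X|Y=1) = 1.5052
  p(Y=2) = 13/43, H(X|Y=2) = 1.4196
H(X|Y) = 0.3256×1.4316 + 0.3721×1.5052 + 0.3023×1.4196 = 1.4553 bits


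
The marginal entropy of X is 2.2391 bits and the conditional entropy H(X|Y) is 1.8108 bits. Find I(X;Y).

I(X;Y) = H(X) - H(X|Y)
I(X;Y) = 2.2391 - 1.8108 = 0.4283 bits


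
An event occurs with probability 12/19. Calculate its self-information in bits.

Information content I(x) = -log₂(p(x))
I = -log₂(12/19) = -log₂(0.6316)
I = 0.6630 bits


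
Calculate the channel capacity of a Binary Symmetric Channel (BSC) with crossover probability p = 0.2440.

For BSC with error probability p:
C = 1 - H(p) where H(p) is binary entropy
H(0.2440) = -0.2440 × log₂(0.2440) - 0.7560 × log₂(0.7560)
H(p) = 0.8016
C = 1 - 0.8016 = 0.1984 bits/use


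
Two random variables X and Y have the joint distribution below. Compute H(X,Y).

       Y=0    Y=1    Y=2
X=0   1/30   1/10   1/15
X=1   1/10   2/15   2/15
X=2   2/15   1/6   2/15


H(X,Y) = -Σ p(x,y) log₂ p(x,y)
  p(0,0)=1/30: -0.0333 × log₂(0.0333) = 0.1636
  p(0,1)=1/10: -0.1000 × log₂(0.1000) = 0.3322
  p(0,2)=1/15: -0.0667 × log₂(0.0667) = 0.2605
  p(1,0)=1/10: -0.1000 × log₂(0.1000) = 0.3322
  p(1,1)=2/15: -0.1333 × log₂(0.1333) = 0.3876
  p(1,2)=2/15: -0.1333 × log₂(0.1333) = 0.3876
  p(2,0)=2/15: -0.1333 × log₂(0.1333) = 0.3876
  p(2,1)=1/6: -0.1667 × log₂(0.1667) = 0.4308
  p(2,2)=2/15: -0.1333 × log₂(0.1333) = 0.3876
H(X,Y) = 3.0696 bits


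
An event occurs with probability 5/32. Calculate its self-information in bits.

Information content I(x) = -log₂(p(x))
I = -log₂(5/32) = -log₂(0.1562)
I = 2.6781 bits


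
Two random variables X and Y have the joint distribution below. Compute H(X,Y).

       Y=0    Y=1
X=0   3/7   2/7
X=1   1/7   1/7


H(X,Y) = -Σ p(x,y) log₂ p(x,y)
  p(0,0)=3/7: -0.4286 × log₂(0.4286) = 0.5239
  p(0,1)=2/7: -0.2857 × log₂(0.2857) = 0.5164
  p(1,0)=1/7: -0.1429 × log₂(0.1429) = 0.4011
  p(1,1)=1/7: -0.1429 × log₂(0.1429) = 0.4011
H(X,Y) = 1.8424 bits


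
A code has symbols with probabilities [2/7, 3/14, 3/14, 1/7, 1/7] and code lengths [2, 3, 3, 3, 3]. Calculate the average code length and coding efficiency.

Average length L = Σ p_i × l_i = 2.7143 bits
Entropy H = 2.2709 bits
Efficiency η = H/L × 100% = 83.67%


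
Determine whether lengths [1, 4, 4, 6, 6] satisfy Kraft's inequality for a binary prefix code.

Kraft inequality: Σ 2^(-l_i) ≤ 1 for prefix-free code
Calculating: 2^(-1) + 2^(-4) + 2^(-4) + 2^(-6) + 2^(-6)
= 0.5 + 0.0625 + 0.0625 + 0.015625 + 0.015625
= 0.6562
Since 0.6562 ≤ 1, prefix-free code exists


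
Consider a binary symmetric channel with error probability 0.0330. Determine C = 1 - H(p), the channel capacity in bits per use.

For BSC with error probability p:
C = 1 - H(p) where H(p) is binary entropy
H(0.0330) = -0.0330 × log₂(0.0330) - 0.9670 × log₂(0.9670)
H(p) = 0.2092
C = 1 - 0.2092 = 0.7908 bits/use


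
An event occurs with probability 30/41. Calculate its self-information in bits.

Information content I(x) = -log₂(p(x))
I = -log₂(30/41) = -log₂(0.7317)
I = 0.4507 bits


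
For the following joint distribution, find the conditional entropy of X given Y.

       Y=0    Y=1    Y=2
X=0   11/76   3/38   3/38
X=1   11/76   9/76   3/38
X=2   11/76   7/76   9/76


H(X|Y) = Σ_y p(y) H(X|Y=y)
  p(Y=0) = 33/76, H(X|Y=0) = 1.5850
  p(Y=1) = 11/38, H(X|Y=1) = 1.5644
  p(Y=2) = 21/76, H(X|Y=2) = 1.5567
H(X|Y) = 0.4342×1.5850 + 0.2895×1.5644 + 0.2763×1.5567 = 1.5712 bits


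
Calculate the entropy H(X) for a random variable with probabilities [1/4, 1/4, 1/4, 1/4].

H(X) = -Σ p(x) log₂ p(x)
  -1/4 × log₂(1/4) = 0.5000
  -1/4 × log₂(1/4) = 0.5000
  -1/4 × log₂(1/4) = 0.5000
  -1/4 × log₂(1/4) = 0.5000
H(X) = 2.0000 bits


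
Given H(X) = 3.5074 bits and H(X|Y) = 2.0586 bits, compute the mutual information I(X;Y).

I(X;Y) = H(X) - H(X|Y)
I(X;Y) = 3.5074 - 2.0586 = 1.4488 bits


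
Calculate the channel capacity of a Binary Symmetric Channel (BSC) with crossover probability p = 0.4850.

For BSC with error probability p:
C = 1 - H(p) where H(p) is binary entropy
H(0.4850) = -0.4850 × log₂(0.4850) - 0.5150 × log₂(0.5150)
H(p) = 0.9994
C = 1 - 0.9994 = 0.0006 bits/use


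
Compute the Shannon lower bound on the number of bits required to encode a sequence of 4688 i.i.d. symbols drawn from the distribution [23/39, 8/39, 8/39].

Entropy H = 1.3869 bits/symbol
Minimum bits = H × n = 1.3869 × 4688
= 6501.75 bits


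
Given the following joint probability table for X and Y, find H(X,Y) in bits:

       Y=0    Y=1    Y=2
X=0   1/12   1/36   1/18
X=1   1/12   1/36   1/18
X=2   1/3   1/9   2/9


H(X,Y) = -Σ p(x,y) log₂ p(x,y)
  p(0,0)=1/12: -0.0833 × log₂(0.0833) = 0.2987
  p(0,1)=1/36: -0.0278 × log₂(0.0278) = 0.1436
  p(0,2)=1/18: -0.0556 × log₂(0.0556) = 0.2317
  p(1,0)=1/12: -0.0833 × log₂(0.0833) = 0.2987
  p(1,1)=1/36: -0.0278 × log₂(0.0278) = 0.1436
  p(1,2)=1/18: -0.0556 × log₂(0.0556) = 0.2317
  p(2,0)=1/3: -0.3333 × log₂(0.3333) = 0.5283
  p(2,1)=1/9: -0.1111 × log₂(0.1111) = 0.3522
  p(2,2)=2/9: -0.2222 × log₂(0.2222) = 0.4822
H(X,Y) = 2.7108 bits


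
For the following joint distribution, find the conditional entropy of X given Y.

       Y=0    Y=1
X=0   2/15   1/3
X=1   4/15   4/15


H(X|Y) = Σ_y p(y) H(X|Y=y)
  p(Y=0) = 2/5, H(X|Y=0) = 0.9183
  p(Y=1) = 3/5, H(X|Y=1) = 0.9911
H(X|Y) = 0.4000×0.9183 + 0.6000×0.9911 = 0.9620 bits


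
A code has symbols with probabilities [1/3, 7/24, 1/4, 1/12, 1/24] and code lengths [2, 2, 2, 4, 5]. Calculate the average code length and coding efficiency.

Average length L = Σ p_i × l_i = 2.2917 bits
Entropy H = 2.0366 bits
Efficiency η = H/L × 100% = 88.87%


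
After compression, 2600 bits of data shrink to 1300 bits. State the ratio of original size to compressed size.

Compression ratio = Original / Compressed
= 2600 / 1300 = 2.00:1


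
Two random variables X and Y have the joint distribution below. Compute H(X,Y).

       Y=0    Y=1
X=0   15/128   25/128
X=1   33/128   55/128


H(X,Y) = -Σ p(x,y) log₂ p(x,y)
  p(0,0)=15/128: -0.1172 × log₂(0.1172) = 0.3625
  p(0,1)=25/128: -0.1953 × log₂(0.1953) = 0.4602
  p(1,0)=33/128: -0.2578 × log₂(0.2578) = 0.5042
  p(1,1)=55/128: -0.4297 × log₂(0.4297) = 0.5236
H(X,Y) = 1.8505 bits


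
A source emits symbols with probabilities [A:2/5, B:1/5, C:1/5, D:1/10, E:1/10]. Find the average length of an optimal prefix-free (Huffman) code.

Huffman tree construction:
Combine smallest probabilities repeatedly
Resulting codes:
  A: 11 (length 2)
  B: 00 (length 2)
  C: 01 (length 2)
  D: 100 (length 3)
  E: 101 (length 3)
Average length = Σ p(s) × length(s) = 2.2000 bits


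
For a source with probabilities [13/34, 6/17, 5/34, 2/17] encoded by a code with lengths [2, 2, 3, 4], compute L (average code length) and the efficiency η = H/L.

Average length L = Σ p_i × l_i = 2.3824 bits
Entropy H = 1.8306 bits
Efficiency η = H/L × 100% = 76.84%


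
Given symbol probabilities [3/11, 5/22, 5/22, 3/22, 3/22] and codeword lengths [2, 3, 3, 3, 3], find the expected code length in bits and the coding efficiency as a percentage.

Average length L = Σ p_i × l_i = 2.7273 bits
Entropy H = 2.2668 bits
Efficiency η = H/L × 100% = 83.11%


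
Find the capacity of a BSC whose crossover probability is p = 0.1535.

For BSC with error probability p:
C = 1 - H(p) where H(p) is binary entropy
H(0.1535) = -0.1535 × log₂(0.1535) - 0.8465 × log₂(0.8465)
H(p) = 0.6185
C = 1 - 0.6185 = 0.3815 bits/use


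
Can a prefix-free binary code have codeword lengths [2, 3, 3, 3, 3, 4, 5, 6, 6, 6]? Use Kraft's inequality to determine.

Kraft inequality: Σ 2^(-l_i) ≤ 1 for prefix-free code
Calculating: 2^(-2) + 2^(-3) + 2^(-3) + 2^(-3) + 2^(-3) + 2^(-4) + 2^(-5) + 2^(-6) + 2^(-6) + 2^(-6)
= 0.25 + 0.125 + 0.125 + 0.125 + 0.125 + 0.0625 + 0.03125 + 0.015625 + 0.015625 + 0.015625
= 0.8906
Since 0.8906 ≤ 1, prefix-free code exists


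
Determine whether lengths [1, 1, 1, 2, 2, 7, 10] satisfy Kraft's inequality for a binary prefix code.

Kraft inequality: Σ 2^(-l_i) ≤ 1 for prefix-free code
Calculating: 2^(-1) + 2^(-1) + 2^(-1) + 2^(-2) + 2^(-2) + 2^(-7) + 2^(-10)
= 0.5 + 0.5 + 0.5 + 0.25 + 0.25 + 0.0078125 + 0.0009765625
= 2.0088
Since 2.0088 > 1, prefix-free code does not exist


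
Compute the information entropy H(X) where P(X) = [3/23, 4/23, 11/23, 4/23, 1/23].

H(X) = -Σ p(x) log₂ p(x)
  -3/23 × log₂(3/23) = 0.3833
  -4/23 × log₂(4/23) = 0.4389
  -11/23 × log₂(11/23) = 0.5089
  -4/23 × log₂(4/23) = 0.4389
  -1/23 × log₂(1/23) = 0.1967
H(X) = 1.9667 bits


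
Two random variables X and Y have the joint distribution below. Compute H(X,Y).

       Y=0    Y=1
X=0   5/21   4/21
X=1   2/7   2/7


H(X,Y) = -Σ p(x,y) log₂ p(x,y)
  p(0,0)=5/21: -0.2381 × log₂(0.2381) = 0.4929
  p(0,1)=4/21: -0.1905 × log₂(0.1905) = 0.4557
  p(1,0)=2/7: -0.2857 × log₂(0.2857) = 0.5164
  p(1,1)=2/7: -0.2857 × log₂(0.2857) = 0.5164
H(X,Y) = 1.9814 bits


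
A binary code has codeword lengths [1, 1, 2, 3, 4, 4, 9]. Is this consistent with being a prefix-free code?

Kraft inequality: Σ 2^(-l_i) ≤ 1 for prefix-free code
Calculating: 2^(-1) + 2^(-1) + 2^(-2) + 2^(-3) + 2^(-4) + 2^(-4) + 2^(-9)
= 0.5 + 0.5 + 0.25 + 0.125 + 0.0625 + 0.0625 + 0.001953125
= 1.5020
Since 1.5020 > 1, prefix-free code does not exist


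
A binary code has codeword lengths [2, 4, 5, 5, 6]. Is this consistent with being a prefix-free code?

Kraft inequality: Σ 2^(-l_i) ≤ 1 for prefix-free code
Calculating: 2^(-2) + 2^(-4) + 2^(-5) + 2^(-5) + 2^(-6)
= 0.25 + 0.0625 + 0.03125 + 0.03125 + 0.015625
= 0.3906
Since 0.3906 ≤ 1, prefix-free code exists


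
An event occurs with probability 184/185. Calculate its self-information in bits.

Information content I(x) = -log₂(p(x))
I = -log₂(184/185) = -log₂(0.9946)
I = 0.0078 bits


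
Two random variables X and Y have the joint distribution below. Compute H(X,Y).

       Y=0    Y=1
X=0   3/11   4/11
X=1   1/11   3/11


H(X,Y) = -Σ p(x,y) log₂ p(x,y)
  p(0,0)=3/11: -0.2727 × log₂(0.2727) = 0.5112
  p(0,1)=4/11: -0.3636 × log₂(0.3636) = 0.5307
  p(1,0)=1/11: -0.0909 × log₂(0.0909) = 0.3145
  p(1,1)=3/11: -0.2727 × log₂(0.2727) = 0.5112
H(X,Y) = 1.8676 bits


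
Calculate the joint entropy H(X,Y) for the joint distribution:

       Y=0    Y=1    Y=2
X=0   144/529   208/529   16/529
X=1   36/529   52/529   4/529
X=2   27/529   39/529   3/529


H(X,Y) = -Σ p(x,y) log₂ p(x,y)
  p(0,0)=144/529: -0.2722 × log₂(0.2722) = 0.5110
  p(0,1)=208/529: -0.3932 × log₂(0.3932) = 0.5295
  p(0,2)=16/529: -0.0302 × log₂(0.0302) = 0.1527
  p(1,0)=36/529: -0.0681 × log₂(0.0681) = 0.2639
  p(1,1)=52/529: -0.0983 × log₂(0.0983) = 0.3290
  p(1,2)=4/529: -0.0076 × log₂(0.0076) = 0.0533
  p(2,0)=27/529: -0.0510 × log₂(0.0510) = 0.2191
  p(2,1)=39/529: -0.0737 × log₂(0.0737) = 0.2773
  p(2,2)=3/529: -0.0057 × log₂(0.0057) = 0.0423
H(X,Y) = 2.3780 bits


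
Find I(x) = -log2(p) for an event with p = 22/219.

Information content I(x) = -log₂(p(x))
I = -log₂(22/219) = -log₂(0.1005)
I = 3.3154 bits


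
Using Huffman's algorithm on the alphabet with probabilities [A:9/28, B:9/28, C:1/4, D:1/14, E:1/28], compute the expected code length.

Huffman tree construction:
Combine smallest probabilities repeatedly
Resulting codes:
  A: 10 (length 2)
  B: 11 (length 2)
  C: 01 (length 2)
  D: 001 (length 3)
  E: 000 (length 3)
Average length = Σ p(s) × length(s) = 2.1071 bits


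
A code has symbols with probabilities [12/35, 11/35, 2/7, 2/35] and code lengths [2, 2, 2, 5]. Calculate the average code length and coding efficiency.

Average length L = Σ p_i × l_i = 2.1714 bits
Entropy H = 1.8066 bits
Efficiency η = H/L × 100% = 83.20%


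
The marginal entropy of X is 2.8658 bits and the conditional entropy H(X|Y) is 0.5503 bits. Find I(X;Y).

I(X;Y) = H(X) - H(X|Y)
I(X;Y) = 2.8658 - 0.5503 = 2.3155 bits


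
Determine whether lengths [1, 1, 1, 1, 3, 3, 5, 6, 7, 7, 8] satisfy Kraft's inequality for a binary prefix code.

Kraft inequality: Σ 2^(-l_i) ≤ 1 for prefix-free code
Calculating: 2^(-1) + 2^(-1) + 2^(-1) + 2^(-1) + 2^(-3) + 2^(-3) + 2^(-5) + 2^(-6) + 2^(-7) + 2^(-7) + 2^(-8)
= 0.5 + 0.5 + 0.5 + 0.5 + 0.125 + 0.125 + 0.03125 + 0.015625 + 0.0078125 + 0.0078125 + 0.00390625
= 2.3164
Since 2.3164 > 1, prefix-free code does not exist


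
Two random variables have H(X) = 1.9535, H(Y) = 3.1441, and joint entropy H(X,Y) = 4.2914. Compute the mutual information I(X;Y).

I(X;Y) = H(X) + H(Y) - H(X,Y)
I(X;Y) = 1.9535 + 3.1441 - 4.2914 = 0.8062 bits


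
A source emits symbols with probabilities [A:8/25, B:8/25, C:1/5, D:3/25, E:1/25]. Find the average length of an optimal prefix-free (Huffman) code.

Huffman tree construction:
Combine smallest probabilities repeatedly
Resulting codes:
  A: 10 (length 2)
  B: 11 (length 2)
  C: 01 (length 2)
  D: 001 (length 3)
  E: 000 (length 3)
Average length = Σ p(s) × length(s) = 2.1600 bits


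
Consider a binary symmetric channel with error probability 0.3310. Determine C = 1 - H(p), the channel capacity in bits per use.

For BSC with error probability p:
C = 1 - H(p) where H(p) is binary entropy
H(0.3310) = -0.3310 × log₂(0.3310) - 0.6690 × log₂(0.6690)
H(p) = 0.9159
C = 1 - 0.9159 = 0.0841 bits/use


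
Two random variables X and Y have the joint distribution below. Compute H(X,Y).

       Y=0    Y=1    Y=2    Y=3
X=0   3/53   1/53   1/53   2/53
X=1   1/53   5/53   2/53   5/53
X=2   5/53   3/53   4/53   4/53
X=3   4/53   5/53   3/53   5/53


H(X,Y) = -Σ p(x,y) log₂ p(x,y)
  p(0,0)=3/53: -0.0566 × log₂(0.0566) = 0.2345
  p(0,1)=1/53: -0.0189 × log₂(0.0189) = 0.1081
  p(0,2)=1/53: -0.0189 × log₂(0.0189) = 0.1081
  p(0,3)=2/53: -0.0377 × log₂(0.0377) = 0.1784
  p(1,0)=1/53: -0.0189 × log₂(0.0189) = 0.1081
  p(1,1)=5/53: -0.0943 × log₂(0.0943) = 0.3213
  p(1,2)=2/53: -0.0377 × log₂(0.0377) = 0.1784
  p(1,3)=5/53: -0.0943 × log₂(0.0943) = 0.3213
  p(2,0)=5/53: -0.0943 × log₂(0.0943) = 0.3213
  p(2,1)=3/53: -0.0566 × log₂(0.0566) = 0.2345
  p(2,2)=4/53: -0.0755 × log₂(0.0755) = 0.2814
  p(2,3)=4/53: -0.0755 × log₂(0.0755) = 0.2814
  p(3,0)=4/53: -0.0755 × log₂(0.0755) = 0.2814
  p(3,1)=5/53: -0.0943 × log₂(0.0943) = 0.3213
  p(3,2)=3/53: -0.0566 × log₂(0.0566) = 0.2345
  p(3,3)=5/53: -0.0943 × log₂(0.0943) = 0.3213
H(X,Y) = 3.8352 bits


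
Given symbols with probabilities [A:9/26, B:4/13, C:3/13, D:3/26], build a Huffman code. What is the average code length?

Huffman tree construction:
Combine smallest probabilities repeatedly
Resulting codes:
  A: 11 (length 2)
  B: 10 (length 2)
  C: 01 (length 2)
  D: 00 (length 2)
Average length = Σ p(s) × length(s) = 2.0000 bits


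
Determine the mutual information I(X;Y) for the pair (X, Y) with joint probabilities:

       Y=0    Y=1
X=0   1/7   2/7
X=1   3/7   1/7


H(X) = 0.9852, H(Y) = 0.9852, H(X,Y) = 1.8424
I(X;Y) = H(X) + H(Y) - H(X,Y) = 0.1281 bits


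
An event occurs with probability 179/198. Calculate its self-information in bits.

Information content I(x) = -log₂(p(x))
I = -log₂(179/198) = -log₂(0.9040)
I = 0.1455 bits


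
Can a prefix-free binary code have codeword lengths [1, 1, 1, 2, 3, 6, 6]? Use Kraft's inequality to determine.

Kraft inequality: Σ 2^(-l_i) ≤ 1 for prefix-free code
Calculating: 2^(-1) + 2^(-1) + 2^(-1) + 2^(-2) + 2^(-3) + 2^(-6) + 2^(-6)
= 0.5 + 0.5 + 0.5 + 0.25 + 0.125 + 0.015625 + 0.015625
= 1.9062
Since 1.9062 > 1, prefix-free code does not exist


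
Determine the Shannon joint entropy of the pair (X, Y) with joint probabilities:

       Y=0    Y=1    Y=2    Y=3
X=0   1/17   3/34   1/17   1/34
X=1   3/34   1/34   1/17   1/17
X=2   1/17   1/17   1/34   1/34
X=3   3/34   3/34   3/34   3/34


H(X,Y) = -Σ p(x,y) log₂ p(x,y)
  p(0,0)=1/17: -0.0588 × log₂(0.0588) = 0.2404
  p(0,1)=3/34: -0.0882 × log₂(0.0882) = 0.3090
  p(0,2)=1/17: -0.0588 × log₂(0.0588) = 0.2404
  p(0,3)=1/34: -0.0294 × log₂(0.0294) = 0.1496
  p(1,0)=3/34: -0.0882 × log₂(0.0882) = 0.3090
  p(1,1)=1/34: -0.0294 × log₂(0.0294) = 0.1496
  p(1,2)=1/17: -0.0588 × log₂(0.0588) = 0.2404
  p(1,3)=1/17: -0.0588 × log₂(0.0588) = 0.2404
  p(2,0)=1/17: -0.0588 × log₂(0.0588) = 0.2404
  p(2,1)=1/17: -0.0588 × log₂(0.0588) = 0.2404
  p(2,2)=1/34: -0.0294 × log₂(0.0294) = 0.1496
  p(2,3)=1/34: -0.0294 × log₂(0.0294) = 0.1496
  p(3,0)=3/34: -0.0882 × log₂(0.0882) = 0.3090
  p(3,1)=3/34: -0.0882 × log₂(0.0882) = 0.3090
  p(3,2)=3/34: -0.0882 × log₂(0.0882) = 0.3090
  p(3,3)=3/34: -0.0882 × log₂(0.0882) = 0.3090
H(X,Y) = 3.8954 bits


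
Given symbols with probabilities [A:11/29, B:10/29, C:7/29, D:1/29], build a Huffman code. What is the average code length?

Huffman tree construction:
Combine smallest probabilities repeatedly
Resulting codes:
  A: 0 (length 1)
  B: 11 (length 2)
  C: 101 (length 3)
  D: 100 (length 3)
Average length = Σ p(s) × length(s) = 1.8966 bits


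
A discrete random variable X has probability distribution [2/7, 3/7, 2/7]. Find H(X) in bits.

H(X) = -Σ p(x) log₂ p(x)
  -2/7 × log₂(2/7) = 0.5164
  -3/7 × log₂(3/7) = 0.5239
  -2/7 × log₂(2/7) = 0.5164
H(X) = 1.5567 bits


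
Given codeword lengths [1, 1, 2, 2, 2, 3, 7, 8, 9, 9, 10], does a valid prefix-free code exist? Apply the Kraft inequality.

Kraft inequality: Σ 2^(-l_i) ≤ 1 for prefix-free code
Calculating: 2^(-1) + 2^(-1) + 2^(-2) + 2^(-2) + 2^(-2) + 2^(-3) + 2^(-7) + 2^(-8) + 2^(-9) + 2^(-9) + 2^(-10)
= 0.5 + 0.5 + 0.25 + 0.25 + 0.25 + 0.125 + 0.0078125 + 0.00390625 + 0.001953125 + 0.001953125 + 0.0009765625
= 1.8916
Since 1.8916 > 1, prefix-free code does not exist


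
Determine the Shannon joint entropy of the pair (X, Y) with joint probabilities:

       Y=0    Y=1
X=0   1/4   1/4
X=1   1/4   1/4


H(X,Y) = -Σ p(x,y) log₂ p(x,y)
  p(0,0)=1/4: -0.2500 × log₂(0.2500) = 0.5000
  p(0,1)=1/4: -0.2500 × log₂(0.2500) = 0.5000
  p(1,0)=1/4: -0.2500 × log₂(0.2500) = 0.5000
  p(1,1)=1/4: -0.2500 × log₂(0.2500) = 0.5000
H(X,Y) = 2.0000 bits


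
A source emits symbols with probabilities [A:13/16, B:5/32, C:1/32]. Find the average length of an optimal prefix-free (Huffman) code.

Huffman tree construction:
Combine smallest probabilities repeatedly
Resulting codes:
  A: 1 (length 1)
  B: 01 (length 2)
  C: 00 (length 2)
Average length = Σ p(s) × length(s) = 1.1875 bits


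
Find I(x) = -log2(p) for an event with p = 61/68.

Information content I(x) = -log₂(p(x))
I = -log₂(61/68) = -log₂(0.8971)
I = 0.1567 bits


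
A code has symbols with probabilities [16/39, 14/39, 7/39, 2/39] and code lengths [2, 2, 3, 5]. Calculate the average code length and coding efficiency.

Average length L = Σ p_i × l_i = 2.3333 bits
Entropy H = 1.7225 bits
Efficiency η = H/L × 100% = 73.82%


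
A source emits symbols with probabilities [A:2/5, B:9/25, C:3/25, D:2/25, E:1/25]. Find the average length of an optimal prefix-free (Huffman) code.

Huffman tree construction:
Combine smallest probabilities repeatedly
Resulting codes:
  A: 0 (length 1)
  B: 11 (length 2)
  C: 100 (length 3)
  D: 1011 (length 4)
  E: 1010 (length 4)
Average length = Σ p(s) × length(s) = 1.9600 bits


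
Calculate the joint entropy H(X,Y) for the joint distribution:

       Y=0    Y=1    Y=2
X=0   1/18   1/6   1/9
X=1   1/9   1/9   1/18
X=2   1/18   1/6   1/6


H(X,Y) = -Σ p(x,y) log₂ p(x,y)
  p(0,0)=1/18: -0.0556 × log₂(0.0556) = 0.2317
  p(0,1)=1/6: -0.1667 × log₂(0.1667) = 0.4308
  p(0,2)=1/9: -0.1111 × log₂(0.1111) = 0.3522
  p(1,0)=1/9: -0.1111 × log₂(0.1111) = 0.3522
  p(1,1)=1/9: -0.1111 × log₂(0.1111) = 0.3522
  p(1,2)=1/18: -0.0556 × log₂(0.0556) = 0.2317
  p(2,0)=1/18: -0.0556 × log₂(0.0556) = 0.2317
  p(2,1)=1/6: -0.1667 × log₂(0.1667) = 0.4308
  p(2,2)=1/6: -0.1667 × log₂(0.1667) = 0.4308
H(X,Y) = 3.0441 bits


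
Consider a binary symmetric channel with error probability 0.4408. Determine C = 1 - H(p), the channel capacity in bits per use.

For BSC with error probability p:
C = 1 - H(p) where H(p) is binary entropy
H(0.4408) = -0.4408 × log₂(0.4408) - 0.5592 × log₂(0.5592)
H(p) = 0.9899
C = 1 - 0.9899 = 0.0101 bits/use


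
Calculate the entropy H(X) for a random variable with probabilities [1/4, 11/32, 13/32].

H(X) = -Σ p(x) log₂ p(x)
  -1/4 × log₂(1/4) = 0.5000
  -11/32 × log₂(11/32) = 0.5296
  -13/32 × log₂(13/32) = 0.5279
H(X) = 1.5575 bits


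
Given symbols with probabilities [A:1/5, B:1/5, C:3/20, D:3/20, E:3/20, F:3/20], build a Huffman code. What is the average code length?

Huffman tree construction:
Combine smallest probabilities repeatedly
Resulting codes:
  A: 00 (length 2)
  B: 01 (length 2)
  C: 100 (length 3)
  D: 101 (length 3)
  E: 110 (length 3)
  F: 111 (length 3)
Average length = Σ p(s) × length(s) = 2.6000 bits


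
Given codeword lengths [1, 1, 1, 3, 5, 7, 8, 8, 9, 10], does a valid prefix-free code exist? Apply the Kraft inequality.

Kraft inequality: Σ 2^(-l_i) ≤ 1 for prefix-free code
Calculating: 2^(-1) + 2^(-1) + 2^(-1) + 2^(-3) + 2^(-5) + 2^(-7) + 2^(-8) + 2^(-8) + 2^(-9) + 2^(-10)
= 0.5 + 0.5 + 0.5 + 0.125 + 0.03125 + 0.0078125 + 0.00390625 + 0.00390625 + 0.001953125 + 0.0009765625
= 1.6748
Since 1.6748 > 1, prefix-free code does not exist


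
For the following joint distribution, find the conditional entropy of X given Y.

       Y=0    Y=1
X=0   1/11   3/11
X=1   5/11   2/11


H(X|Y) = Σ_y p(y) H(X|Y=y)
  p(Y=0) = 6/11, H(X|Y=0) = 0.6500
  p(Y=1) = 5/11, H(X|Y=1) = 0.9710
H(X|Y) = 0.5455×0.6500 + 0.4545×0.9710 = 0.7959 bits


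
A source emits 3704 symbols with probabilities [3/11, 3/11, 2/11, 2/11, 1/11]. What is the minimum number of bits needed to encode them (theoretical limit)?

Entropy H = 2.2313 bits/symbol
Minimum bits = H × n = 2.2313 × 3704
= 8264.63 bits


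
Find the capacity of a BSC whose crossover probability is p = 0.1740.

For BSC with error probability p:
C = 1 - H(p) where H(p) is binary entropy
H(0.1740) = -0.1740 × log₂(0.1740) - 0.8260 × log₂(0.8260)
H(p) = 0.6668
C = 1 - 0.6668 = 0.3332 bits/use


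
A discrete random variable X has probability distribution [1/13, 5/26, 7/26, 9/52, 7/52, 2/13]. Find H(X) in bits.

H(X) = -Σ p(x) log₂ p(x)
  -1/13 × log₂(1/13) = 0.2846
  -5/26 × log₂(5/26) = 0.4574
  -7/26 × log₂(7/26) = 0.5097
  -9/52 × log₂(9/52) = 0.4380
  -7/52 × log₂(7/52) = 0.3895
  -2/13 × log₂(2/13) = 0.4155
H(X) = 2.4946 bits


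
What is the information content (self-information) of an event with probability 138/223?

Information content I(x) = -log₂(p(x))
I = -log₂(138/223) = -log₂(0.6188)
I = 0.6924 bits


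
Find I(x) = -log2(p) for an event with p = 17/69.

Information content I(x) = -log₂(p(x))
I = -log₂(17/69) = -log₂(0.2464)
I = 2.0211 bits


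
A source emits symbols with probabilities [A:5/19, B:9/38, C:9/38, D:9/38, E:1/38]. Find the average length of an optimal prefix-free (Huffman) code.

Huffman tree construction:
Combine smallest probabilities repeatedly
Resulting codes:
  A: 10 (length 2)
  B: 111 (length 3)
  C: 00 (length 2)
  D: 01 (length 2)
  E: 110 (length 3)
Average length = Σ p(s) × length(s) = 2.2632 bits


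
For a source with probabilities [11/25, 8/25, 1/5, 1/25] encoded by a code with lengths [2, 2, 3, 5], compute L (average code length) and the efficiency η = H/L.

Average length L = Σ p_i × l_i = 2.3200 bits
Entropy H = 1.6973 bits
Efficiency η = H/L × 100% = 73.16%


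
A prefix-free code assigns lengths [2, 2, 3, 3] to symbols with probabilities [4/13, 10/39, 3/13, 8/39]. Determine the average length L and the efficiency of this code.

Average length L = Σ p_i × l_i = 2.4359 bits
Entropy H = 1.9837 bits
Efficiency η = H/L × 100% = 81.43%


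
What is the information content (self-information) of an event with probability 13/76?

Information content I(x) = -log₂(p(x))
I = -log₂(13/76) = -log₂(0.1711)
I = 2.5475 bits


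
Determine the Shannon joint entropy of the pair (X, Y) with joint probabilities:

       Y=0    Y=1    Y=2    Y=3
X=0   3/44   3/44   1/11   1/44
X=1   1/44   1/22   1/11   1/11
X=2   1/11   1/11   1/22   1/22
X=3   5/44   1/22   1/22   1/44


H(X,Y) = -Σ p(x,y) log₂ p(x,y)
  p(0,0)=3/44: -0.0682 × log₂(0.0682) = 0.2642
  p(0,1)=3/44: -0.0682 × log₂(0.0682) = 0.2642
  p(0,2)=1/11: -0.0909 × log₂(0.0909) = 0.3145
  p(0,3)=1/44: -0.0227 × log₂(0.0227) = 0.1241
  p(1,0)=1/44: -0.0227 × log₂(0.0227) = 0.1241
  p(1,1)=1/22: -0.0455 × log₂(0.0455) = 0.2027
  p(1,2)=1/11: -0.0909 × log₂(0.0909) = 0.3145
  p(1,3)=1/11: -0.0909 × log₂(0.0909) = 0.3145
  p(2,0)=1/11: -0.0909 × log₂(0.0909) = 0.3145
  p(2,1)=1/11: -0.0909 × log₂(0.0909) = 0.3145
  p(2,2)=1/22: -0.0455 × log₂(0.0455) = 0.2027
  p(2,3)=1/22: -0.0455 × log₂(0.0455) = 0.2027
  p(3,0)=5/44: -0.1136 × log₂(0.1136) = 0.3565
  p(3,1)=1/22: -0.0455 × log₂(0.0455) = 0.2027
  p(3,2)=1/22: -0.0455 × log₂(0.0455) = 0.2027
  p(3,3)=1/44: -0.0227 × log₂(0.0227) = 0.1241
H(X,Y) = 3.8431 bits


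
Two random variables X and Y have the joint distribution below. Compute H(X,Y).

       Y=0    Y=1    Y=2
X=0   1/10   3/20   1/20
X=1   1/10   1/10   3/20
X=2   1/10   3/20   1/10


H(X,Y) = -Σ p(x,y) log₂ p(x,y)
  p(0,0)=1/10: -0.1000 × log₂(0.1000) = 0.3322
  p(0,1)=3/20: -0.1500 × log₂(0.1500) = 0.4105
  p(0,2)=1/20: -0.0500 × log₂(0.0500) = 0.2161
  p(1,0)=1/10: -0.1000 × log₂(0.1000) = 0.3322
  p(1,1)=1/10: -0.1000 × log₂(0.1000) = 0.3322
  p(1,2)=3/20: -0.1500 × log₂(0.1500) = 0.4105
  p(2,0)=1/10: -0.1000 × log₂(0.1000) = 0.3322
  p(2,1)=3/20: -0.1500 × log₂(0.1500) = 0.4105
  p(2,2)=1/10: -0.1000 × log₂(0.1000) = 0.3322
H(X,Y) = 3.1087 bits


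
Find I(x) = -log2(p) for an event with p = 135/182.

Information content I(x) = -log₂(p(x))
I = -log₂(135/182) = -log₂(0.7418)
I = 0.4310 bits


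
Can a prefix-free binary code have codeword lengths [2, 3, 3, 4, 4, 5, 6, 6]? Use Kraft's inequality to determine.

Kraft inequality: Σ 2^(-l_i) ≤ 1 for prefix-free code
Calculating: 2^(-2) + 2^(-3) + 2^(-3) + 2^(-4) + 2^(-4) + 2^(-5) + 2^(-6) + 2^(-6)
= 0.25 + 0.125 + 0.125 + 0.0625 + 0.0625 + 0.03125 + 0.015625 + 0.015625
= 0.6875
Since 0.6875 ≤ 1, prefix-free code exists


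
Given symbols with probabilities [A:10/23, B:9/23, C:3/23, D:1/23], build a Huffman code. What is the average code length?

Huffman tree construction:
Combine smallest probabilities repeatedly
Resulting codes:
  A: 0 (length 1)
  B: 11 (length 2)
  C: 101 (length 3)
  D: 100 (length 3)
Average length = Σ p(s) × length(s) = 1.7391 bits


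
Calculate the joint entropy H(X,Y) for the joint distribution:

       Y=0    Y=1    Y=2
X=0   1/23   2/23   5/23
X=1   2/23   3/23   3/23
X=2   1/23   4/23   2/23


H(X,Y) = -Σ p(x,y) log₂ p(x,y)
  p(0,0)=1/23: -0.0435 × log₂(0.0435) = 0.1967
  p(0,1)=2/23: -0.0870 × log₂(0.0870) = 0.3064
  p(0,2)=5/23: -0.2174 × log₂(0.2174) = 0.4786
  p(1,0)=2/23: -0.0870 × log₂(0.0870) = 0.3064
  p(1,1)=3/23: -0.1304 × log₂(0.1304) = 0.3833
  p(1,2)=3/23: -0.1304 × log₂(0.1304) = 0.3833
  p(2,0)=1/23: -0.0435 × log₂(0.0435) = 0.1967
  p(2,1)=4/23: -0.1739 × log₂(0.1739) = 0.4389
  p(2,2)=2/23: -0.0870 × log₂(0.0870) = 0.3064
H(X,Y) = 2.9966 bits


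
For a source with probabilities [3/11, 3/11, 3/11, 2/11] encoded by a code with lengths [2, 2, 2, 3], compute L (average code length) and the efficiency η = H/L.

Average length L = Σ p_i × l_i = 2.1818 bits
Entropy H = 1.9808 bits
Efficiency η = H/L × 100% = 90.79%


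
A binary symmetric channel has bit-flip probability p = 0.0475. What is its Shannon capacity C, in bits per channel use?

For BSC with error probability p:
C = 1 - H(p) where H(p) is binary entropy
H(0.0475) = -0.0475 × log₂(0.0475) - 0.9525 × log₂(0.9525)
H(p) = 0.2757
C = 1 - 0.2757 = 0.7243 bits/use


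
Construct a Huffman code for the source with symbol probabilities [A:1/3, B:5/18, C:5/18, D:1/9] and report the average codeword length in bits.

Huffman tree construction:
Combine smallest probabilities repeatedly
Resulting codes:
  A: 11 (length 2)
  B: 01 (length 2)
  C: 10 (length 2)
  D: 00 (length 2)
Average length = Σ p(s) × length(s) = 2.0000 bits


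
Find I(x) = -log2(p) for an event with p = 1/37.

Information content I(x) = -log₂(p(x))
I = -log₂(1/37) = -log₂(0.0270)
I = 5.2095 bits


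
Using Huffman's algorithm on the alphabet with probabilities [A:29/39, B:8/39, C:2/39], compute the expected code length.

Huffman tree construction:
Combine smallest probabilities repeatedly
Resulting codes:
  A: 1 (length 1)
  B: 01 (length 2)
  C: 00 (length 2)
Average length = Σ p(s) × length(s) = 1.2564 bits


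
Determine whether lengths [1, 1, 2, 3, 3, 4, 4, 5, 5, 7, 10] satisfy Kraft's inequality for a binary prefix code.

Kraft inequality: Σ 2^(-l_i) ≤ 1 for prefix-free code
Calculating: 2^(-1) + 2^(-1) + 2^(-2) + 2^(-3) + 2^(-3) + 2^(-4) + 2^(-4) + 2^(-5) + 2^(-5) + 2^(-7) + 2^(-10)
= 0.5 + 0.5 + 0.25 + 0.125 + 0.125 + 0.0625 + 0.0625 + 0.03125 + 0.03125 + 0.0078125 + 0.0009765625
= 1.6963
Since 1.6963 > 1, prefix-free code does not exist


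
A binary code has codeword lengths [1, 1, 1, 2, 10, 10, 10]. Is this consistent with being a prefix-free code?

Kraft inequality: Σ 2^(-l_i) ≤ 1 for prefix-free code
Calculating: 2^(-1) + 2^(-1) + 2^(-1) + 2^(-2) + 2^(-10) + 2^(-10) + 2^(-10)
= 0.5 + 0.5 + 0.5 + 0.25 + 0.0009765625 + 0.0009765625 + 0.0009765625
= 1.7529
Since 1.7529 > 1, prefix-free code does not exist


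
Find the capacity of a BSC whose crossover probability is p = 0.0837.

For BSC with error probability p:
C = 1 - H(p) where H(p) is binary entropy
H(0.0837) = -0.0837 × log₂(0.0837) - 0.9163 × log₂(0.9163)
H(p) = 0.4151
C = 1 - 0.4151 = 0.5849 bits/use


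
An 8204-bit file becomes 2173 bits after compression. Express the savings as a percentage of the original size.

Space savings = (1 - Compressed/Original) × 100%
= (1 - 2173/8204) × 100%
= 73.51%


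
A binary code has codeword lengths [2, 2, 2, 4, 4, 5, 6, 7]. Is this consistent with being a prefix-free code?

Kraft inequality: Σ 2^(-l_i) ≤ 1 for prefix-free code
Calculating: 2^(-2) + 2^(-2) + 2^(-2) + 2^(-4) + 2^(-4) + 2^(-5) + 2^(-6) + 2^(-7)
= 0.25 + 0.25 + 0.25 + 0.0625 + 0.0625 + 0.03125 + 0.015625 + 0.0078125
= 0.9297
Since 0.9297 ≤ 1, prefix-free code exists


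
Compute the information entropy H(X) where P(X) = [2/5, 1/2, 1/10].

H(X) = -Σ p(x) log₂ p(x)
  -2/5 × log₂(2/5) = 0.5288
  -1/2 × log₂(1/2) = 0.5000
  -1/10 × log₂(1/10) = 0.3322
H(X) = 1.3610 bits


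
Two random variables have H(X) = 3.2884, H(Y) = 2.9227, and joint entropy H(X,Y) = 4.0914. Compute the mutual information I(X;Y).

I(X;Y) = H(X) + H(Y) - H(X,Y)
I(X;Y) = 3.2884 + 2.9227 - 4.0914 = 2.1197 bits


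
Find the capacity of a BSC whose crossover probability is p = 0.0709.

For BSC with error probability p:
C = 1 - H(p) where H(p) is binary entropy
H(0.0709) = -0.0709 × log₂(0.0709) - 0.9291 × log₂(0.9291)
H(p) = 0.3693
C = 1 - 0.3693 = 0.6307 bits/use


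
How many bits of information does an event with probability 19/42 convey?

Information content I(x) = -log₂(p(x))
I = -log₂(19/42) = -log₂(0.4524)
I = 1.1444 bits


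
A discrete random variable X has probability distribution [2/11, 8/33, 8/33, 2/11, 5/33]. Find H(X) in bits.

H(X) = -Σ p(x) log₂ p(x)
  -2/11 × log₂(2/11) = 0.4472
  -8/33 × log₂(8/33) = 0.4956
  -8/33 × log₂(8/33) = 0.4956
  -2/11 × log₂(2/11) = 0.4472
  -5/33 × log₂(5/33) = 0.4125
H(X) = 2.2981 bits


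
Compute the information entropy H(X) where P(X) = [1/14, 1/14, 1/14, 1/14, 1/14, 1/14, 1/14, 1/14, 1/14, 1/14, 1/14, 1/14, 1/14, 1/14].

H(X) = -Σ p(x) log₂ p(x)
  -1/14 × log₂(1/14) = 0.2720
  -1/14 × log₂(1/14) = 0.2720
  -1/14 × log₂(1/14) = 0.2720
  -1/14 × log₂(1/14) = 0.2720
  -1/14 × log₂(1/14) = 0.2720
  -1/14 × log₂(1/14) = 0.2720
  -1/14 × log₂(1/14) = 0.2720
  -1/14 × log₂(1/14) = 0.2720
  -1/14 × log₂(1/14) = 0.2720
  -1/14 × log₂(1/14) = 0.2720
  -1/14 × log₂(1/14) = 0.2720
  -1/14 × log₂(1/14) = 0.2720
  -1/14 × log₂(1/14) = 0.2720
  -1/14 × log₂(1/14) = 0.2720
H(X) = 3.8074 bits


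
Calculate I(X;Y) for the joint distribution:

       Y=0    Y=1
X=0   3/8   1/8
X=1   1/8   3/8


H(X) = 1.0000, H(Y) = 1.0000, H(X,Y) = 1.8113
I(X;Y) = H(X) + H(Y) - H(X,Y) = 0.1887 bits


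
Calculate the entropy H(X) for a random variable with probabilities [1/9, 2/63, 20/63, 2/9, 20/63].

H(X) = -Σ p(x) log₂ p(x)
  -1/9 × log₂(1/9) = 0.3522
  -2/63 × log₂(2/63) = 0.1580
  -20/63 × log₂(20/63) = 0.5255
  -2/9 × log₂(2/9) = 0.4822
  -20/63 × log₂(20/63) = 0.5255
H(X) = 2.0434 bits


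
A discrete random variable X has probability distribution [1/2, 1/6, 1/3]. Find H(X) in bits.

H(X) = -Σ p(x) log₂ p(x)
  -1/2 × log₂(1/2) = 0.5000
  -1/6 × log₂(1/6) = 0.4308
  -1/3 × log₂(1/3) = 0.5283
H(X) = 1.4591 bits


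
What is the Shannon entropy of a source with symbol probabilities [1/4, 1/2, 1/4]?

H(X) = -Σ p(x) log₂ p(x)
  -1/4 × log₂(1/4) = 0.5000
  -1/2 × log₂(1/2) = 0.5000
  -1/4 × log₂(1/4) = 0.5000
H(X) = 1.5000 bits


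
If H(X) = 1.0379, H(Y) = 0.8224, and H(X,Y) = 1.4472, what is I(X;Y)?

I(X;Y) = H(X) + H(Y) - H(X,Y)
I(X;Y) = 1.0379 + 0.8224 - 1.4472 = 0.4131 bits


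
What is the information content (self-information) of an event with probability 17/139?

Information content I(x) = -log₂(p(x))
I = -log₂(17/139) = -log₂(0.1223)
I = 3.0315 bits


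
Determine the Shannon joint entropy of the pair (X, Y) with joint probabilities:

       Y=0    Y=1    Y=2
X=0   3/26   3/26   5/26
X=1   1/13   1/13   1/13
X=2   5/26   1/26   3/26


H(X,Y) = -Σ p(x,y) log₂ p(x,y)
  p(0,0)=3/26: -0.1154 × log₂(0.1154) = 0.3595
  p(0,1)=3/26: -0.1154 × log₂(0.1154) = 0.3595
  p(0,2)=5/26: -0.1923 × log₂(0.1923) = 0.4574
  p(1,0)=1/13: -0.0769 × log₂(0.0769) = 0.2846
  p(1,1)=1/13: -0.0769 × log₂(0.0769) = 0.2846
  p(1,2)=1/13: -0.0769 × log₂(0.0769) = 0.2846
  p(2,0)=5/26: -0.1923 × log₂(0.1923) = 0.4574
  p(2,1)=1/26: -0.0385 × log₂(0.0385) = 0.1808
  p(2,2)=3/26: -0.1154 × log₂(0.1154) = 0.3595
H(X,Y) = 3.0280 bits


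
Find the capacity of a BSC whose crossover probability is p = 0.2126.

For BSC with error probability p:
C = 1 - H(p) where H(p) is binary entropy
H(0.2126) = -0.2126 × log₂(0.2126) - 0.7874 × log₂(0.7874)
H(p) = 0.7464
C = 1 - 0.7464 = 0.2536 bits/use


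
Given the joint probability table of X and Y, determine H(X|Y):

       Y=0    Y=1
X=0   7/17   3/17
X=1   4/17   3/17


H(X|Y) = Σ_y p(y) H(X|Y=y)
  p(Y=0) = 11/17, H(X|Y=0) = 0.9457
  p(Y=1) = 6/17, H(X|Y=1) = 1.0000
H(X|Y) = 0.6471×0.9457 + 0.3529×1.0000 = 0.9648 bits


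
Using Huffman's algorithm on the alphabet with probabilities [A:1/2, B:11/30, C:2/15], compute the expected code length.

Huffman tree construction:
Combine smallest probabilities repeatedly
Resulting codes:
  A: 0 (length 1)
  B: 11 (length 2)
  C: 10 (length 2)
Average length = Σ p(s) × length(s) = 1.5000 bits


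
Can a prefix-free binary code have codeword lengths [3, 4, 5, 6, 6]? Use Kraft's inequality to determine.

Kraft inequality: Σ 2^(-l_i) ≤ 1 for prefix-free code
Calculating: 2^(-3) + 2^(-4) + 2^(-5) + 2^(-6) + 2^(-6)
= 0.125 + 0.0625 + 0.03125 + 0.015625 + 0.015625
= 0.2500
Since 0.2500 ≤ 1, prefix-free code exists


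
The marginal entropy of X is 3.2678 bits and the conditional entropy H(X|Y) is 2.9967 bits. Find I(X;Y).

I(X;Y) = H(X) - H(X|Y)
I(X;Y) = 3.2678 - 2.9967 = 0.2711 bits


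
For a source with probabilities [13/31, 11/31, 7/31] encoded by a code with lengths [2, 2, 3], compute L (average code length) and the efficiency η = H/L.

Average length L = Σ p_i × l_i = 2.2258 bits
Entropy H = 1.5409 bits
Efficiency η = H/L × 100% = 69.23%


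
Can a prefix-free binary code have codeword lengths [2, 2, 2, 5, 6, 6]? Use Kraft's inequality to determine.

Kraft inequality: Σ 2^(-l_i) ≤ 1 for prefix-free code
Calculating: 2^(-2) + 2^(-2) + 2^(-2) + 2^(-5) + 2^(-6) + 2^(-6)
= 0.25 + 0.25 + 0.25 + 0.03125 + 0.015625 + 0.015625
= 0.8125
Since 0.8125 ≤ 1, prefix-free code exists


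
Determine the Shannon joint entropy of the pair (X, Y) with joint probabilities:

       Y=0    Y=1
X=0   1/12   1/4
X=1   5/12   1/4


H(X,Y) = -Σ p(x,y) log₂ p(x,y)
  p(0,0)=1/12: -0.0833 × log₂(0.0833) = 0.2987
  p(0,1)=1/4: -0.2500 × log₂(0.2500) = 0.5000
  p(1,0)=5/12: -0.4167 × log₂(0.4167) = 0.5263
  p(1,1)=1/4: -0.2500 × log₂(0.2500) = 0.5000
H(X,Y) = 1.8250 bits


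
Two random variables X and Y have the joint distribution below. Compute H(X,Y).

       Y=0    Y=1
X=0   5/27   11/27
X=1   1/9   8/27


H(X,Y) = -Σ p(x,y) log₂ p(x,y)
  p(0,0)=5/27: -0.1852 × log₂(0.1852) = 0.4505
  p(0,1)=11/27: -0.4074 × log₂(0.4074) = 0.5278
  p(1,0)=1/9: -0.1111 × log₂(0.1111) = 0.3522
  p(1,1)=8/27: -0.2963 × log₂(0.2963) = 0.5200
H(X,Y) = 1.8505 bits


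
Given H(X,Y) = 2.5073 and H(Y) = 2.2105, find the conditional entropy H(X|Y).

Chain rule: H(X,Y) = H(X|Y) + H(Y)
H(X|Y) = H(X,Y) - H(Y) = 2.5073 - 2.2105 = 0.2968 bits


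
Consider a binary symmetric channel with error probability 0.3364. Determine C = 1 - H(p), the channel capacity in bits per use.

For BSC with error probability p:
C = 1 - H(p) where H(p) is binary entropy
H(0.3364) = -0.3364 × log₂(0.3364) - 0.6636 × log₂(0.6636)
H(p) = 0.9213
C = 1 - 0.9213 = 0.0787 bits/use
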